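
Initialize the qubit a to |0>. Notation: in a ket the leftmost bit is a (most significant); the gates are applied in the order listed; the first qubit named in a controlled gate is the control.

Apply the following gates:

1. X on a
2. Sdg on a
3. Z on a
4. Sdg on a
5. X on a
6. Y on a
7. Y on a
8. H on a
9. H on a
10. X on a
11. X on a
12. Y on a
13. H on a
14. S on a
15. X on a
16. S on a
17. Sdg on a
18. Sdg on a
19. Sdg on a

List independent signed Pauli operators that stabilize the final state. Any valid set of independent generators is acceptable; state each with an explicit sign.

One valid set of independent stabilizer generators is -Y (any independent generating set of the same group is equally correct).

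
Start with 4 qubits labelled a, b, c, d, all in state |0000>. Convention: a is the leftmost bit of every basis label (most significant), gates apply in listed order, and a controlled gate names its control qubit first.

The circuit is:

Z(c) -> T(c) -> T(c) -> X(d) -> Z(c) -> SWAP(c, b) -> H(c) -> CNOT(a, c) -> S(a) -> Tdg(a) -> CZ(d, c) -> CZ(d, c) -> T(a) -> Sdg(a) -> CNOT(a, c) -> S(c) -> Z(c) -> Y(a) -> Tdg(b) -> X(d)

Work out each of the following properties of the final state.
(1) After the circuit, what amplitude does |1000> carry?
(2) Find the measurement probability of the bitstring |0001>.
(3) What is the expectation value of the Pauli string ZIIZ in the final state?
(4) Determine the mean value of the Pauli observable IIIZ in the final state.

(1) |1000> carries amplitude sqrt(2)*I/2 in the final state. Key observation: steps 8-15 multiply out to the identity, so the circuit reduces to the remaining gates.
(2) A full measurement returns |0001> with probability 0.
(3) The expectation value of ZIIZ is -1.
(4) In the final state, IIIZ has expectation 1.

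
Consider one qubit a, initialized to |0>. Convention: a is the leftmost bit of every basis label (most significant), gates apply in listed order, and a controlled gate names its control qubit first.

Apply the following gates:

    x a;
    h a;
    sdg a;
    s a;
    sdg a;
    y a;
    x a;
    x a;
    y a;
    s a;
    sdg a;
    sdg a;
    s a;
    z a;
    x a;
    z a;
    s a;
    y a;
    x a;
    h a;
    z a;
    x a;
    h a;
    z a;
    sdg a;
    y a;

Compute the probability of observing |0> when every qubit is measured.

The probability of measuring |0> is 1/2.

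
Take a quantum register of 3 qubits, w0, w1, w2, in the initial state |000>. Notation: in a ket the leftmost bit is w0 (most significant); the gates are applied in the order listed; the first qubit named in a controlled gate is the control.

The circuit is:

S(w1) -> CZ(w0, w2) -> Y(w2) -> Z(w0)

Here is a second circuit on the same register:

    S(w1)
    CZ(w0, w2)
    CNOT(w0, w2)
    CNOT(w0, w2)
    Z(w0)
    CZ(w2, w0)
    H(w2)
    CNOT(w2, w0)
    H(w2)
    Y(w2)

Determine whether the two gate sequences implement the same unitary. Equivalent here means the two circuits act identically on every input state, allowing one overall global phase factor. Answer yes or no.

No: there is an input state on which the two circuits produce genuinely different outputs (not merely differing by a phase).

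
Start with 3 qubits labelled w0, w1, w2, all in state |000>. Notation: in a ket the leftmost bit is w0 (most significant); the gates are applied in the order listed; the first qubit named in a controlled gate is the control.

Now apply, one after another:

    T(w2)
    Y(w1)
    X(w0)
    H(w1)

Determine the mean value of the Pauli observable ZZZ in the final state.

The observable ZZZ averages to 0.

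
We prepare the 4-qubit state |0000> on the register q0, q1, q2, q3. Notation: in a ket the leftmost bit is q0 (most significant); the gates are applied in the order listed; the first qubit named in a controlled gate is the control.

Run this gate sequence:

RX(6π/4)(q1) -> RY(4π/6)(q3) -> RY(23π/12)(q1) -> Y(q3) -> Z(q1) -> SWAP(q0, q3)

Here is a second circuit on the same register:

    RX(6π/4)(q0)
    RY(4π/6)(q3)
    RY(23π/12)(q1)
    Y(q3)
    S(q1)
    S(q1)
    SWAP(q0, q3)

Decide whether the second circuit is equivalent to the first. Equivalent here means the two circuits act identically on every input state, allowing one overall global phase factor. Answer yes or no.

No, they are not equivalent — no single phase factor reconciles the two unitaries.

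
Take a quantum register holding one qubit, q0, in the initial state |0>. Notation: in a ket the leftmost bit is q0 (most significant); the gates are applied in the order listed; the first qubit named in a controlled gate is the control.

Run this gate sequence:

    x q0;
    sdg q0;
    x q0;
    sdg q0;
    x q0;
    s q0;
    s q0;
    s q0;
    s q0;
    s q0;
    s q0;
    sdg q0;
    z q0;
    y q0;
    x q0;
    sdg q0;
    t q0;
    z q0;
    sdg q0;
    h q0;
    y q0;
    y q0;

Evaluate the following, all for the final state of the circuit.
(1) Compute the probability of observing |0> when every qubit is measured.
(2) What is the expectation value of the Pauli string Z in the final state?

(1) Outcome |0> occurs with probability 1/2. Key observation: the block from step 8 through step 11 cancels to the identity and can be dropped.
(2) The observable Z averages to 0.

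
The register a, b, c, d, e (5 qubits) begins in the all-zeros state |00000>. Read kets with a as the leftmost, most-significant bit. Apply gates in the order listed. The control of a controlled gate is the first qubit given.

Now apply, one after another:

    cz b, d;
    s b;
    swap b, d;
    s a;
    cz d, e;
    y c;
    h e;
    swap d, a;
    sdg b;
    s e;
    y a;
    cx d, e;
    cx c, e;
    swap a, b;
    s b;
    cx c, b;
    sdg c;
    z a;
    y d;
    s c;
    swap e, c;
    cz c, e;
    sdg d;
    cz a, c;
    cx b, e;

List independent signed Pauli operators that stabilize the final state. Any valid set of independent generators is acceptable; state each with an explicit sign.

The final state is stabilized by the group generated by +IIYII, +ZIIII, +IZIII, -IIIZI, -IIIIZ; other independent generating sets are equally valid.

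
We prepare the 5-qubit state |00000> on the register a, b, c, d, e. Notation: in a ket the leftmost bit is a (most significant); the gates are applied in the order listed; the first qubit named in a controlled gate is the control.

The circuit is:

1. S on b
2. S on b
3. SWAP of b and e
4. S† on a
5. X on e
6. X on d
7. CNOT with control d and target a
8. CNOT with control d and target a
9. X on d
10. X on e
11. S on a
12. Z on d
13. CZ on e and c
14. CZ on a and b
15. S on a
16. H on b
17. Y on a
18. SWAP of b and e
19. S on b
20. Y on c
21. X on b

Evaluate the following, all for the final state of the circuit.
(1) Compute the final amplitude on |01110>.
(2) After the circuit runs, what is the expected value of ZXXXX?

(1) |01110> carries amplitude 0 in the final state. Key observation: the block from step 4 through step 11 cancels to the identity and can be dropped.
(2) In the final state, ZXXXX has expectation 0.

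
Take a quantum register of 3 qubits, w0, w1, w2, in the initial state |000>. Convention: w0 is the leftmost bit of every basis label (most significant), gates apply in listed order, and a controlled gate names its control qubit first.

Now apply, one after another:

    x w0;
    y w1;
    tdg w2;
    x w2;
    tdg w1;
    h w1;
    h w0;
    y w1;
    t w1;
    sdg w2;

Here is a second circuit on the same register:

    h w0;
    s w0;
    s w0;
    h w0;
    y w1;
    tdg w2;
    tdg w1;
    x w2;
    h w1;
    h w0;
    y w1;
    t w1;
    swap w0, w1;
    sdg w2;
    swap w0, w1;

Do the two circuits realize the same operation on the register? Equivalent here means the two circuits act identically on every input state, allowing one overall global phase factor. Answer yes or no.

Yes: on every input state the two circuits agree up to one overall phase factor.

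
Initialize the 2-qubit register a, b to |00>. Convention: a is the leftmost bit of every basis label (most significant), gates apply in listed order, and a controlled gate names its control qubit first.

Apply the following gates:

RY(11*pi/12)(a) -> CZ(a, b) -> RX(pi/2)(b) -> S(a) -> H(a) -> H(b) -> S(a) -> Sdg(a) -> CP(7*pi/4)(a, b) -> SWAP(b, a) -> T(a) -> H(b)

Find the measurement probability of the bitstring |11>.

The probability of measuring |11> is sqrt(3)/8 + 1/4.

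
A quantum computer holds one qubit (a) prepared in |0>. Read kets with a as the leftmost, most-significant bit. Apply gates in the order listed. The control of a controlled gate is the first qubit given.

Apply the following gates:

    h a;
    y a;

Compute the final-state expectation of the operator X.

The observable X averages to -1.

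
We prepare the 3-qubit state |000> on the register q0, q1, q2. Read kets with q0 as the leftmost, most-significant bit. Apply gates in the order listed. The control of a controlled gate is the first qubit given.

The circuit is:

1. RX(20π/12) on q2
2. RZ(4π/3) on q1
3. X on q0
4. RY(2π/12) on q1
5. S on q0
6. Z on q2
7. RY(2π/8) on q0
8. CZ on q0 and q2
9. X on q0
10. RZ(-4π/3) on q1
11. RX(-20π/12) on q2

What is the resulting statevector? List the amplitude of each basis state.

The final amplitudes are sqrt(2)*I*sqrt(sqrt(2) + 2)/8 + sqrt(6)*I*sqrt(sqrt(2) + 2)/8 on |000>, 0 on |001>, sqrt(sqrt(2) + 2)*(-sqrt(6) + sqrt(2))*exp(I*pi/6)/8 on |010>, 0 on |011>, -sqrt(6)*I*sqrt(2 - sqrt(2))/16 - sqrt(2)*I*sqrt(2 - sqrt(2))/16 on |100>, sqrt(2 - sqrt(2))*(-3*sqrt(2) - sqrt(6))/16 on |101>, sqrt(2 - sqrt(2))*(-sqrt(2) + sqrt(6))*exp(I*pi/6)/16 on |110>, sqrt(2 - sqrt(2))*(-3*sqrt(2) + sqrt(6))*exp(2*I*pi/3)/16 on |111>.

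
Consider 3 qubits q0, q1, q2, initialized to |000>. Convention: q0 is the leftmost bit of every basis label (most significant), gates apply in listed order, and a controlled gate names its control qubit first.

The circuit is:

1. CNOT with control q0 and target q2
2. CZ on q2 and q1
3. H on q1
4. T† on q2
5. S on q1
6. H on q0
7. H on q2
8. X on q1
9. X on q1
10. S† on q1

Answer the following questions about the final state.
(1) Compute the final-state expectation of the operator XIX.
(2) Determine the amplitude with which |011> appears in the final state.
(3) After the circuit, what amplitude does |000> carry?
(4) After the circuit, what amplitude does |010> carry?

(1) The expectation value of XIX is 1. Key observation: the block from step 8 through step 9 cancels to the identity and can be dropped.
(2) The amplitude on |011> is sqrt(2)/4.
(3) The amplitude on |000> is sqrt(2)/4.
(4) |010> carries amplitude sqrt(2)/4 in the final state.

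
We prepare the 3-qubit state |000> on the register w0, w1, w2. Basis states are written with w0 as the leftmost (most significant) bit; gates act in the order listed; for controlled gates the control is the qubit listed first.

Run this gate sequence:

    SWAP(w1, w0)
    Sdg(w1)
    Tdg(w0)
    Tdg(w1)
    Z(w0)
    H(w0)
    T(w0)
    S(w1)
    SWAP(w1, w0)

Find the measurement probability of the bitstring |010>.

The probability of measuring |010> is 1/2.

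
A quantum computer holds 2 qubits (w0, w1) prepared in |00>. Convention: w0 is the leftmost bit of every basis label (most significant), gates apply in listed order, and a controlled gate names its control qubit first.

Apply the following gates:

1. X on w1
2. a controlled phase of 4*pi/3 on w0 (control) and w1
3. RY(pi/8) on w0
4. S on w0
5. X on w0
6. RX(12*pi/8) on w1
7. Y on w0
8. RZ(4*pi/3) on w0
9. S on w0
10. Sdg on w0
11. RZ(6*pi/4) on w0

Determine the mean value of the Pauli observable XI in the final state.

In the final state, XI has expectation sqrt(2 - sqrt(2))/4. Key observation: steps 9-10 multiply out to the identity, so the circuit reduces to the remaining gates.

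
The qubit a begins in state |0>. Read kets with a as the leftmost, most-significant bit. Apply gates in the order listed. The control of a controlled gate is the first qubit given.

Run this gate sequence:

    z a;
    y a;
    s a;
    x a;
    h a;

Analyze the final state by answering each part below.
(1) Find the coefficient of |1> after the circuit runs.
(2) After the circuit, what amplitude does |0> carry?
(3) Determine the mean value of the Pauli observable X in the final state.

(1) The amplitude on |1> is -sqrt(2)/2.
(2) The final state's coefficient on |0> equals -sqrt(2)/2.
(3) In the final state, X has expectation 1.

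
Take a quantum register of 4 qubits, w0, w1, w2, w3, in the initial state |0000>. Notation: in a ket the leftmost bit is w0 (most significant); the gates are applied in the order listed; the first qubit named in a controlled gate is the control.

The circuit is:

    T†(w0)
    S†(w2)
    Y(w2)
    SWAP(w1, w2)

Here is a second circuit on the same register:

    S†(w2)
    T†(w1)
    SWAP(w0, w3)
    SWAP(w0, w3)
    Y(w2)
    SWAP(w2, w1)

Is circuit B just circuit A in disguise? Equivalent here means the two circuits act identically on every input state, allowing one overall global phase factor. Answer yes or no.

No: there is an input state on which the two circuits produce genuinely different outputs (not merely differing by a phase).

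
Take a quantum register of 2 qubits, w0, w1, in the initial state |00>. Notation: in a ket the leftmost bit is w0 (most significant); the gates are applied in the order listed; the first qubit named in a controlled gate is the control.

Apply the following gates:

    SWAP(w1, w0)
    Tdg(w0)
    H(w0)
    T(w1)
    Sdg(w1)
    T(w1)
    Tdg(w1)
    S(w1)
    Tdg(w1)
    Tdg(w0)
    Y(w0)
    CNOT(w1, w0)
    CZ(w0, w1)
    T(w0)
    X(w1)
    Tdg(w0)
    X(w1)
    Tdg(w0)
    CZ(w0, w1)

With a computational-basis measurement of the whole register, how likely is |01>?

The probability of measuring |01> is 0. Key observation: steps 5-8 multiply out to the identity, so the circuit reduces to the remaining gates.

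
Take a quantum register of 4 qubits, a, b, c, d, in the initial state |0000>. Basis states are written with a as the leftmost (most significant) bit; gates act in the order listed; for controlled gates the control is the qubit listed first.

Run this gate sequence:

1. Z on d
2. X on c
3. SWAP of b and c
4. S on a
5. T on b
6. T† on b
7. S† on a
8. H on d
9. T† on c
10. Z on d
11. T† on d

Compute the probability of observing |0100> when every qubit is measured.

The probability of measuring |0100> is 1/2. Key observation: the block from step 4 through step 7 cancels to the identity and can be dropped.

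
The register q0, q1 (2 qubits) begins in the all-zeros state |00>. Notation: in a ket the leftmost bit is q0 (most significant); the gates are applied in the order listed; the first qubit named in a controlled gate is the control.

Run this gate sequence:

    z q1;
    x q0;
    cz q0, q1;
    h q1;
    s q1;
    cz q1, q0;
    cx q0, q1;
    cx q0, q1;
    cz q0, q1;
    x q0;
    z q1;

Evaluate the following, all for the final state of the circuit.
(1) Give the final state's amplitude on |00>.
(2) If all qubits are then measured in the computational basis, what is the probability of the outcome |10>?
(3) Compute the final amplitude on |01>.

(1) The amplitude on |00> is sqrt(2)/2.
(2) Outcome |10> occurs with probability 0.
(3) |01> carries amplitude -sqrt(2)*I/2 in the final state.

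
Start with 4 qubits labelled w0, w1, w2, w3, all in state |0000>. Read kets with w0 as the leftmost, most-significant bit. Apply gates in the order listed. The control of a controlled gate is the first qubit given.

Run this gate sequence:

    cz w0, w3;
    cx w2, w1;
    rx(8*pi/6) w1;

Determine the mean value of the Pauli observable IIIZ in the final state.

In the final state, IIIZ has expectation 1.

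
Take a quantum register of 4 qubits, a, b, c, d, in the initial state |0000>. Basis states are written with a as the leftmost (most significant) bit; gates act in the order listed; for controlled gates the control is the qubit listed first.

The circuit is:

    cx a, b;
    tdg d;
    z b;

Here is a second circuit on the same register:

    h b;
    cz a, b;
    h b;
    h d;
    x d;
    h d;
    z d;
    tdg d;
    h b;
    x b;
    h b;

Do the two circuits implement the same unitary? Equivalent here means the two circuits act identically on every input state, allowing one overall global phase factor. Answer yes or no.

Yes, they are equivalent — the unitaries differ by at most a global phase.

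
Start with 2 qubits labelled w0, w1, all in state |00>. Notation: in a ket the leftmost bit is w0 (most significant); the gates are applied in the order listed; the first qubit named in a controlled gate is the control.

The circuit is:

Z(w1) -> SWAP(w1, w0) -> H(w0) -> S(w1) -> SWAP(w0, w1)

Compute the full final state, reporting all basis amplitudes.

The resulting statevector has amplitude sqrt(2)/2 on |00>, sqrt(2)/2 on |01>, 0 on |10>, 0 on |11>.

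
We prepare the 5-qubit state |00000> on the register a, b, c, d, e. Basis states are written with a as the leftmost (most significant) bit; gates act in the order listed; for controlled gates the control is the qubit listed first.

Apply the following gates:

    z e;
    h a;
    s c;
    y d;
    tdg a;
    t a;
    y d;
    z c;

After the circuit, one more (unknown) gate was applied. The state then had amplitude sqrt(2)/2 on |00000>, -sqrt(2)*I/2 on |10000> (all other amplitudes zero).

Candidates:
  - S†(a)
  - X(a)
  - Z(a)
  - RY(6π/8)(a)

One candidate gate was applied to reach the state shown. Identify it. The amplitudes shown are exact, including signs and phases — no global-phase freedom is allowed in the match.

The unique candidate consistent with the amplitudes is S†(a).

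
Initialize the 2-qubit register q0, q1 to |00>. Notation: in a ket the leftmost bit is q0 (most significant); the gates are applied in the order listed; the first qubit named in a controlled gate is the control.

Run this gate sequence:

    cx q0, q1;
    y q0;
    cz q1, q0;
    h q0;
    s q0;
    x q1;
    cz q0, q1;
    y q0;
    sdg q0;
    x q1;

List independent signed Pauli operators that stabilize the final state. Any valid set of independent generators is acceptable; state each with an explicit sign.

The stabilizer group can be generated by +XI, +IZ, among other valid generating sets.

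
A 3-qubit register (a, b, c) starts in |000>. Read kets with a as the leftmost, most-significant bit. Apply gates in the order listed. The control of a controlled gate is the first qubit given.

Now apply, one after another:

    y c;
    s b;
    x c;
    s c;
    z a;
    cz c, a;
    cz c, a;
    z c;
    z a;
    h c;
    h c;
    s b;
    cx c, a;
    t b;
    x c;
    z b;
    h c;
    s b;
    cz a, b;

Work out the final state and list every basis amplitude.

The resulting statevector has amplitude sqrt(2)*I/2 on |000>, -sqrt(2)*I/2 on |001>, and 0 on every other basis state. Key observation: the block from step 10 through step 11 cancels to the identity and can be dropped.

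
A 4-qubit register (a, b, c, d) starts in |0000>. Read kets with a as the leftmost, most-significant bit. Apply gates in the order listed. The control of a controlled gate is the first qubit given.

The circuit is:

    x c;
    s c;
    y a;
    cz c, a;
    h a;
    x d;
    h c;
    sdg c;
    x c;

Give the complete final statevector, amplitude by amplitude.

The resulting statevector has amplitude I/2 on |0001>, 1/2 on |0011>, -I/2 on |1001>, -1/2 on |1011>, and 0 on every other basis state.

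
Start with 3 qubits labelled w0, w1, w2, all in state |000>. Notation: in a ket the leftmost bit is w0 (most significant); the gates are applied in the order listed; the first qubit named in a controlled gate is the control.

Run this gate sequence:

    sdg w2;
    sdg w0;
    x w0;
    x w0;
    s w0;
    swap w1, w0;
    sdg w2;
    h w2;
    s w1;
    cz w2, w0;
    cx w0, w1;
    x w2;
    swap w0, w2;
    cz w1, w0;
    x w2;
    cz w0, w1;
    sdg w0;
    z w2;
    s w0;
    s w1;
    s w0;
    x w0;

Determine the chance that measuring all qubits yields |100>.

Outcome |100> occurs with probability 0. Key observation: the block from step 2 through step 5 cancels to the identity and can be dropped.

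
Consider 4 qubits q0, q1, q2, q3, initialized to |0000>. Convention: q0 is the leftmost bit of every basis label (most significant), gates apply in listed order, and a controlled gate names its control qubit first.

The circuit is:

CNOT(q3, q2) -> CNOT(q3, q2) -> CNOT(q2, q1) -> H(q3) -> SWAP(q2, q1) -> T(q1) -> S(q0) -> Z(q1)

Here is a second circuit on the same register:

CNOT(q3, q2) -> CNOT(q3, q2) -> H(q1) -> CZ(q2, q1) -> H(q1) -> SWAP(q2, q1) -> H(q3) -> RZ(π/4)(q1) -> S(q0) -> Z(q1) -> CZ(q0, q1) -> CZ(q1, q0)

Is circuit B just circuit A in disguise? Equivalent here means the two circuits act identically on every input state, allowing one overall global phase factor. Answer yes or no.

Yes, they are equivalent — the unitaries differ by at most a global phase.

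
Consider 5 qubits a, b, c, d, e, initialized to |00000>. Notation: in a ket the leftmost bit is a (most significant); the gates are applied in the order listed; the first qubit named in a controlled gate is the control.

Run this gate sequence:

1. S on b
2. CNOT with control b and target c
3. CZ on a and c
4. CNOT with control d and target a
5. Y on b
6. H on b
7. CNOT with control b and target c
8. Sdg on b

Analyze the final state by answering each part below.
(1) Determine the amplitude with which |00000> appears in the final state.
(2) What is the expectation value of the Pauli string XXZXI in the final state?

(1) |00000> carries amplitude sqrt(2)*I/2 in the final state.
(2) The expectation value of XXZXI is 0.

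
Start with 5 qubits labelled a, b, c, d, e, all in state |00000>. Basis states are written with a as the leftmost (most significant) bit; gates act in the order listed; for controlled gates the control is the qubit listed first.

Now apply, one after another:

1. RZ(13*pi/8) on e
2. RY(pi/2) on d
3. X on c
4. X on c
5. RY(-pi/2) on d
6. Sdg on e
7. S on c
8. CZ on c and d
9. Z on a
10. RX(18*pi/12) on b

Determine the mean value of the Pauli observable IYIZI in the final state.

The expectation value of IYIZI is 1.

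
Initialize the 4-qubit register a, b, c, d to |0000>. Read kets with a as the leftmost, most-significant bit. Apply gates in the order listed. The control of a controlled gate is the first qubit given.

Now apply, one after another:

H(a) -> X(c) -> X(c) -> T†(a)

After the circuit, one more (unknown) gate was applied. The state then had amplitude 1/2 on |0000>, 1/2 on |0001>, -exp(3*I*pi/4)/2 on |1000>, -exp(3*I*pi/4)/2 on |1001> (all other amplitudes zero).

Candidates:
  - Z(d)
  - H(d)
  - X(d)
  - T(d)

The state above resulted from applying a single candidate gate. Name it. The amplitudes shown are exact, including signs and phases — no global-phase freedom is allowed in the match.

The unique candidate consistent with the amplitudes is H(d). Key observation: steps 2-3 multiply out to the identity, so the circuit reduces to the remaining gates.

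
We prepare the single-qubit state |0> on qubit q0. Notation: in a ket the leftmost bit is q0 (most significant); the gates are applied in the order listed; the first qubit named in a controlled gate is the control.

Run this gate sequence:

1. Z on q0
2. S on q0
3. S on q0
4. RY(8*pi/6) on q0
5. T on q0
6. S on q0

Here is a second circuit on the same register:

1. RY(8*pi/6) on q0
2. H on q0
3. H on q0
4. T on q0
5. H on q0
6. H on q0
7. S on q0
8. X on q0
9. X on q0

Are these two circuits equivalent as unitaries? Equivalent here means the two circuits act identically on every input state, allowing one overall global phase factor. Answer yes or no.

Yes: on every input state the two circuits agree up to one overall phase factor.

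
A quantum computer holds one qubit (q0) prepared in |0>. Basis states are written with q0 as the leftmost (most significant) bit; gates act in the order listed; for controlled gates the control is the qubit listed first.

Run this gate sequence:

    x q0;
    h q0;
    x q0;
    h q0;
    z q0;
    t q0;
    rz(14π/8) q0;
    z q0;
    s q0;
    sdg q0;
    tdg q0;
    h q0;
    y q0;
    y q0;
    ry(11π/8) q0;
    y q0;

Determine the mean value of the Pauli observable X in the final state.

The observable X averages to -sqrt(2 - sqrt(2))/2. Key observation: gates 2-5 undo each other exactly, leaving only the rest of the circuit to track.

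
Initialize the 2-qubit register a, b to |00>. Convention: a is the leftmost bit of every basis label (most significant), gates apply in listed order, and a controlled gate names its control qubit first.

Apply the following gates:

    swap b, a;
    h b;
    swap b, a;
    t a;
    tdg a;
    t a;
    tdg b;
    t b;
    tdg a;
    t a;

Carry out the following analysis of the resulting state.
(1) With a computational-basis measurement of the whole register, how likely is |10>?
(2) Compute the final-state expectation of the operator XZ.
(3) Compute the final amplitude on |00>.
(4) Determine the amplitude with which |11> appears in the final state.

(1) Outcome |10> occurs with probability 1/2. Key observation: the block from step 5 through step 10 cancels to the identity and can be dropped.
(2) The expectation value of XZ is sqrt(2)/2.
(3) The final state's coefficient on |00> equals sqrt(2)/2.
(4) The amplitude on |11> is 0.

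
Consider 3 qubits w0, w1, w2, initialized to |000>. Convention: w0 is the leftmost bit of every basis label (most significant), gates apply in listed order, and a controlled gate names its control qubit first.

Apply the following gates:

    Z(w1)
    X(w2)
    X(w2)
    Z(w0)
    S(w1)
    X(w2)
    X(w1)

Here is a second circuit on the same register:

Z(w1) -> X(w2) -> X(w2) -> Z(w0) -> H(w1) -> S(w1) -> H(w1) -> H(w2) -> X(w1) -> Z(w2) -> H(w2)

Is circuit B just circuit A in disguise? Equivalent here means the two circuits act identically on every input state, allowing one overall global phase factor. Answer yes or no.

No, they are not equivalent — no single phase factor reconciles the two unitaries.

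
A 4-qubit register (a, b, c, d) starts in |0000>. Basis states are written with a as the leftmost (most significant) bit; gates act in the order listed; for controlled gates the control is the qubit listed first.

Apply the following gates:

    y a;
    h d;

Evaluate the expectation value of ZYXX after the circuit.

The observable ZYXX averages to 0.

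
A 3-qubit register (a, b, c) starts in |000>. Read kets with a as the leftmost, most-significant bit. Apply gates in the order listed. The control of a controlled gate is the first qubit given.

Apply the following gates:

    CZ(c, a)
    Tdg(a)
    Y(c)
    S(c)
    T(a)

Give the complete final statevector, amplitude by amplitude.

The resulting statevector has amplitude -1 on |001>, and 0 on every other basis state.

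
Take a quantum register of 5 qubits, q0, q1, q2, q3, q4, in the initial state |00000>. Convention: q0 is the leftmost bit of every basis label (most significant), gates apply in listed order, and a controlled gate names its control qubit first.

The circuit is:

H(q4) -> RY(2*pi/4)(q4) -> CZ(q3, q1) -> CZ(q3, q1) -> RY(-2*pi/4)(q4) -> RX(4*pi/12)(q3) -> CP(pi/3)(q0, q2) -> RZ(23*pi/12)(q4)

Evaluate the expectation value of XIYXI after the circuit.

The observable XIYXI averages to 0.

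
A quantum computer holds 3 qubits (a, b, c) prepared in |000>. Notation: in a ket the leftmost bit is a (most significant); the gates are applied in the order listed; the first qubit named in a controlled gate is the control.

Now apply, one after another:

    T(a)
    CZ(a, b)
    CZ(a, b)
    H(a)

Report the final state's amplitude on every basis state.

The final amplitudes are sqrt(2)/2 on |000>, sqrt(2)/2 on |100>, and 0 on every other basis state. Key observation: gates 2-3 undo each other exactly, leaving only the rest of the circuit to track.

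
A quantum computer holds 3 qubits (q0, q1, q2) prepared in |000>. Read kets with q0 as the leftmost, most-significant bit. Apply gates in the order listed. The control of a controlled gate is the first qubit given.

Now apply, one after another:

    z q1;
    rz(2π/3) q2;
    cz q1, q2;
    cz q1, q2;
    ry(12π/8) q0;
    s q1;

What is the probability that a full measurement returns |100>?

Outcome |100> occurs with probability 1/2.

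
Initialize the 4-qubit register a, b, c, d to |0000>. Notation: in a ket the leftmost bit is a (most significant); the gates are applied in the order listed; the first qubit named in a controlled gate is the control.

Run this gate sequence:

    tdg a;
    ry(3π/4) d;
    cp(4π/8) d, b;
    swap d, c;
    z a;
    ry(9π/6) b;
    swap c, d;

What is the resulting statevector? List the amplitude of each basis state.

The resulting statevector has amplitude -sqrt(4 - 2*sqrt(2))/4 on |0000>, -sqrt(2*sqrt(2) + 4)/4 on |0001>, sqrt(4 - 2*sqrt(2))/4 on |0100>, sqrt(2*sqrt(2) + 4)/4 on |0101>, and 0 on every other basis state.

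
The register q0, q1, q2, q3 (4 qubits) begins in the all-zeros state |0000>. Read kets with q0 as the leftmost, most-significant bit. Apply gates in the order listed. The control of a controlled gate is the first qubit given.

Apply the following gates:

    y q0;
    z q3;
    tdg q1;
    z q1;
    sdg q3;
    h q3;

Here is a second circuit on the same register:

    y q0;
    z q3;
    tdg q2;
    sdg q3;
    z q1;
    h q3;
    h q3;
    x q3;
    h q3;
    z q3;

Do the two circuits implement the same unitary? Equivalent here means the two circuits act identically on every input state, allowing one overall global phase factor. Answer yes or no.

No, they are not equivalent — no single phase factor reconciles the two unitaries.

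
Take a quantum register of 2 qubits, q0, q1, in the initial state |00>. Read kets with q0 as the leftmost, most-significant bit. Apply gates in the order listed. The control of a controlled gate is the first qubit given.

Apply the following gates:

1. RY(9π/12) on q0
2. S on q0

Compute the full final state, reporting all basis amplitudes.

After the circuit, the state carries amplitude sqrt(2 - sqrt(2))/2 on |00>, 0 on |01>, I*sqrt(sqrt(2) + 2)/2 on |10>, 0 on |11>.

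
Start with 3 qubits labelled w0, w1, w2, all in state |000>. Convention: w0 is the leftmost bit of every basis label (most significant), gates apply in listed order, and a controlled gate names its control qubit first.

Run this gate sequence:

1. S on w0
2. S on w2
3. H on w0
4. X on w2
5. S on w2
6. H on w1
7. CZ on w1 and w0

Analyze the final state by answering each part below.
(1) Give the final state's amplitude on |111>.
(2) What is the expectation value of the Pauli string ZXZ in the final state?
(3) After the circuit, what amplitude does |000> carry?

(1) |111> carries amplitude -I/2 in the final state.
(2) The expectation value of ZXZ is -1.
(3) |000> carries amplitude 0 in the final state.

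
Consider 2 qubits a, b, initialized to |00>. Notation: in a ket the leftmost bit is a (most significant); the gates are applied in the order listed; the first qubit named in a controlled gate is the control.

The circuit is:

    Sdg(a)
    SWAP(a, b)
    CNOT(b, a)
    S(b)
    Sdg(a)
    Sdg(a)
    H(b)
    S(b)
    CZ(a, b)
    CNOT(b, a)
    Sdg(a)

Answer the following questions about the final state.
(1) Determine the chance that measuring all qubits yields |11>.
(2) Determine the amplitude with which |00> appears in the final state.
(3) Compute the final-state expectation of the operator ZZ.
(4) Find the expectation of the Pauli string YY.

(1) A full measurement returns |11> with probability 1/2.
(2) The amplitude on |00> is sqrt(2)/2.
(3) The expectation value of ZZ is 1.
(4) The observable YY averages to -1.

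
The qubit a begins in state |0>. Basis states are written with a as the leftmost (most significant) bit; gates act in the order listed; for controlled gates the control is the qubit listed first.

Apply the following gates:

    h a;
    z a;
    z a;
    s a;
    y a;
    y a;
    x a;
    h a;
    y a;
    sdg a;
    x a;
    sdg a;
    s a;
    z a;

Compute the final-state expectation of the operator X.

In the final state, X has expectation -1.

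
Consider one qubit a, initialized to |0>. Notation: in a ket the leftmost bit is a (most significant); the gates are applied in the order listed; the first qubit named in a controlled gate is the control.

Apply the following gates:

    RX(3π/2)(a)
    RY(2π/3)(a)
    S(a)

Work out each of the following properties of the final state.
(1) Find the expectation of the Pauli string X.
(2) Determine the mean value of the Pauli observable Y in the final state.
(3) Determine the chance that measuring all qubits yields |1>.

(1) The expectation value of X is -1.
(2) In the final state, Y has expectation 0.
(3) The probability of measuring |1> is 1/2.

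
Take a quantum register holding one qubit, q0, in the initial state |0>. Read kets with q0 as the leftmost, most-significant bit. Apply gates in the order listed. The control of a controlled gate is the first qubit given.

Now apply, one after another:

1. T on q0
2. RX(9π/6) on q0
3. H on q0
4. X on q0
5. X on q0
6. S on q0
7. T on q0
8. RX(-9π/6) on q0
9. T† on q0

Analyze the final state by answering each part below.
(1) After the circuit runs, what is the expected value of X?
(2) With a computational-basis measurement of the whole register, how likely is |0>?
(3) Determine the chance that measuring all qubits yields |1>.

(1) In the final state, X has expectation 1/2.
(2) The probability of measuring |0> is sqrt(2)/4 + 1/2.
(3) Outcome |1> occurs with probability 1/2 - sqrt(2)/4.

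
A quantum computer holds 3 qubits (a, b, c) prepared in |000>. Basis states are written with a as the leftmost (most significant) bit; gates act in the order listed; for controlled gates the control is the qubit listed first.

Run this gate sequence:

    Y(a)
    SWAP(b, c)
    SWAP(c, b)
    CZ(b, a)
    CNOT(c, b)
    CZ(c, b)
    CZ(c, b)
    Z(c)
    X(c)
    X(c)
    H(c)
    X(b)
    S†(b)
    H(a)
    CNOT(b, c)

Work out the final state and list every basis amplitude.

The final amplitudes are 0 on |000>, 0 on |001>, 1/2 on |010>, 1/2 on |011>, 0 on |100>, 0 on |101>, -1/2 on |110>, -1/2 on |111>.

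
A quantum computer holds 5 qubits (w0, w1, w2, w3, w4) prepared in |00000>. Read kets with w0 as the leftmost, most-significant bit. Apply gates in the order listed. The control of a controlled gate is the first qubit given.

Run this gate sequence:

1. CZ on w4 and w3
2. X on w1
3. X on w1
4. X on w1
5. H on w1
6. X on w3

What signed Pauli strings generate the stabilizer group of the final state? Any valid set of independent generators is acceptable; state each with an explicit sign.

The stabilizer group can be generated by -IXIII, +ZIIII, +IIZII, -IIIZI, +IIIIZ, among other valid generating sets. Key observation: gates 2-3 undo each other exactly, leaving only the rest of the circuit to track.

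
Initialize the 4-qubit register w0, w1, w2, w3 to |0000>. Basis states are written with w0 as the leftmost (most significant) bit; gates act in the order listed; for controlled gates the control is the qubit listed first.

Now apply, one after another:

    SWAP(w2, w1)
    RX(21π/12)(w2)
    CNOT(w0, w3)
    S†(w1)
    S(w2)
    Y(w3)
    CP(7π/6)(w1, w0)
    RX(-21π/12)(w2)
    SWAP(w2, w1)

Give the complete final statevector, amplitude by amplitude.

After the circuit, the state carries amplitude (-2 + sqrt(2)*I)*(1 - I)/4 on |0001>, sqrt(2)*(1 - I)/4 on |0101>, and 0 on every other basis state.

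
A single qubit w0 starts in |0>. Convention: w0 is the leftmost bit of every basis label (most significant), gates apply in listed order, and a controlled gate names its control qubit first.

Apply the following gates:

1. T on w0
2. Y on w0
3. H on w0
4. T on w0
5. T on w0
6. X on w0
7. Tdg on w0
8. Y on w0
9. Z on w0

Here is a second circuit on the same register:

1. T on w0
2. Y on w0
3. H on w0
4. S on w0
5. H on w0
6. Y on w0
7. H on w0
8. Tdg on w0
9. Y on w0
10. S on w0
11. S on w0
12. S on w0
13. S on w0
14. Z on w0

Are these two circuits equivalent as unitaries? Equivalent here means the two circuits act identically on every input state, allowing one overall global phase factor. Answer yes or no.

No — the two circuits implement different unitaries, even allowing a global phase.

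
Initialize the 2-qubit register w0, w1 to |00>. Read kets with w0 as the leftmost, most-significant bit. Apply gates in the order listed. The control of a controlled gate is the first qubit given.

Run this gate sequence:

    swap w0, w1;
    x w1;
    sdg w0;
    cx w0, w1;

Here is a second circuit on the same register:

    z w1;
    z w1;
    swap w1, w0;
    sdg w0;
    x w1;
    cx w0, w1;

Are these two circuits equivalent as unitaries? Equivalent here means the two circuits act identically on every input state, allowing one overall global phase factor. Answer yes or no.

Yes: on every input state the two circuits agree up to one overall phase factor.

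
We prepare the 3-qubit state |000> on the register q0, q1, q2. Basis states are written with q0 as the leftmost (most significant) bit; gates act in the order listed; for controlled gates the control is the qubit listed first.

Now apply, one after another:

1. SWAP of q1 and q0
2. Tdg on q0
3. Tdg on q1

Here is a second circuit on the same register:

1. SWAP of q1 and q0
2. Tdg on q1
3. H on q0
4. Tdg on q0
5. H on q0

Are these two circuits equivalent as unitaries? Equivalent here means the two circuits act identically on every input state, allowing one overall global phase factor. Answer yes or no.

No, they are not equivalent — no single phase factor reconciles the two unitaries.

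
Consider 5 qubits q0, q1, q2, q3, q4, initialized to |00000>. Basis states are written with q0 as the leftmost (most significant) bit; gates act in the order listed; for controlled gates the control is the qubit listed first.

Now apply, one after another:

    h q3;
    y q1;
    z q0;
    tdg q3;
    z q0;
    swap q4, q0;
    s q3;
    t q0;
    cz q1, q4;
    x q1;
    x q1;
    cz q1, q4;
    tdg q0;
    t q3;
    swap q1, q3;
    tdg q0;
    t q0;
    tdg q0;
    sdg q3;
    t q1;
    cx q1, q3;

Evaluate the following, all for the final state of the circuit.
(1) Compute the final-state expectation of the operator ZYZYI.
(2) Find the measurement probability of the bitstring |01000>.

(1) In the final state, ZYZYI has expectation -sqrt(2)/2.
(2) Outcome |01000> occurs with probability 1/2.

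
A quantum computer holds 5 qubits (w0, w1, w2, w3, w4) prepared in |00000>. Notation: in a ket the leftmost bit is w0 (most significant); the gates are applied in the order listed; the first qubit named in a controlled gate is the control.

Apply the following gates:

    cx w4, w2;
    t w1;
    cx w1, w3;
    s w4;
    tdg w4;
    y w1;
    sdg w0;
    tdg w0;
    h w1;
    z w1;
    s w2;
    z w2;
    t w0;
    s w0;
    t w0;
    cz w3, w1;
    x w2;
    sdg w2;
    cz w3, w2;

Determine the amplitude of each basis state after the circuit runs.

The resulting statevector has amplitude sqrt(2)/2 on |00100>, sqrt(2)/2 on |01100>, and 0 on every other basis state.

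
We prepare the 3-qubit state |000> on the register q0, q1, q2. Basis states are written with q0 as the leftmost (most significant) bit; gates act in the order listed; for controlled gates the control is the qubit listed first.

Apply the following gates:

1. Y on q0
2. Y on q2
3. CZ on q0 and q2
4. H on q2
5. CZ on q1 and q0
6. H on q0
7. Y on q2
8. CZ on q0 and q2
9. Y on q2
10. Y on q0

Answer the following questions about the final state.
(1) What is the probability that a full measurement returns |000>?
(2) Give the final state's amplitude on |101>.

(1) Outcome |000> occurs with probability 1/4.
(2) |101> carries amplitude -I/2 in the final state.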